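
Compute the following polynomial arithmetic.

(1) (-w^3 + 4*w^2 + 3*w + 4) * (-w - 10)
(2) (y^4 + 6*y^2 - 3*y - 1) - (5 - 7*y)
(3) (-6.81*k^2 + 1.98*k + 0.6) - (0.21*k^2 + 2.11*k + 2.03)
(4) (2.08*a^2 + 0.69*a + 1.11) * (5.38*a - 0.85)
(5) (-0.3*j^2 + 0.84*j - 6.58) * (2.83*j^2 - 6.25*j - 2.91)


(1) = w^4 + 6*w^3 - 43*w^2 - 34*w - 40
(2) = y^4 + 6*y^2 + 4*y - 6
(3) = -7.02*k^2 - 0.13*k - 1.43
(4) = 11.1904*a^3 + 1.9442*a^2 + 5.3853*a - 0.9435
(5) = -0.849*j^4 + 4.2522*j^3 - 22.9984*j^2 + 38.6806*j + 19.1478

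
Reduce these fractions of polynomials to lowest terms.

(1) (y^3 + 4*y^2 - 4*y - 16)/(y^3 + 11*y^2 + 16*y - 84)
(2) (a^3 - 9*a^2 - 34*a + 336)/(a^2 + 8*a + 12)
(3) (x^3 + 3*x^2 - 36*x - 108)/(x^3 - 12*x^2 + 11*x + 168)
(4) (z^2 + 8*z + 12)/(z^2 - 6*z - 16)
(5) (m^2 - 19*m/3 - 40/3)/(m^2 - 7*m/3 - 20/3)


(1) = (y^2 + 6*y + 8)/(y^2 + 13*y + 42)
(2) = (a^2 - 15*a + 56)/(a + 2)
(3) = (x^2 - 36)/(x^2 - 15*x + 56)
(4) = (z + 6)/(z - 8)
(5) = (m - 8)/(m - 4)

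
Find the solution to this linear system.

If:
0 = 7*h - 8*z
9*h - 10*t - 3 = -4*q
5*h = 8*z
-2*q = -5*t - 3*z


Then:
No Solution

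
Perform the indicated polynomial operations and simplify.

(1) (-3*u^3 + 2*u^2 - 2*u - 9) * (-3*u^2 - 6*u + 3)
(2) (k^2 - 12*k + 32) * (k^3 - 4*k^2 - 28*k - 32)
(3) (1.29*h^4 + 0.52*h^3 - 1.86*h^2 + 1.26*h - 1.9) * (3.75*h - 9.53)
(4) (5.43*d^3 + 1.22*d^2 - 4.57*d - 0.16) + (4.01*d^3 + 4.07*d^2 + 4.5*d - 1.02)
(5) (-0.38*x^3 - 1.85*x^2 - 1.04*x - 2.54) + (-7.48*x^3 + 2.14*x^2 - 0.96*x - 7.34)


(1) = 9*u^5 + 12*u^4 - 15*u^3 + 45*u^2 + 48*u - 27
(2) = k^5 - 16*k^4 + 52*k^3 + 176*k^2 - 512*k - 1024
(3) = 4.8375*h^5 - 10.3437*h^4 - 11.9306*h^3 + 22.4508*h^2 - 19.1328*h + 18.107
(4) = 9.44*d^3 + 5.29*d^2 - 0.07*d - 1.18
(5) = -7.86*x^3 + 0.29*x^2 - 2.0*x - 9.88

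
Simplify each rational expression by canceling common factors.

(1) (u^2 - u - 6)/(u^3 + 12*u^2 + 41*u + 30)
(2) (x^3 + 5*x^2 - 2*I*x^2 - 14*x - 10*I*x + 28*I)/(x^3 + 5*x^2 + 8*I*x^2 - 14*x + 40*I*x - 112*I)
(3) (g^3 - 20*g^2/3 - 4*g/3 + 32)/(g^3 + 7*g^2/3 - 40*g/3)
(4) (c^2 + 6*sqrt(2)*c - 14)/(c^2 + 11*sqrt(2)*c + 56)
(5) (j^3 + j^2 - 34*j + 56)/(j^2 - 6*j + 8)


(1) = (u^2 - u - 6)/(u^3 + 12*u^2 + 41*u + 30)
(2) = (x - 2*I)/(x + 8*I)
(3) = (g^2 - 4*g - 12)/(g^2 + 5*g)
(4) = (c - sqrt(2))/(c + 4*sqrt(2))
(5) = j + 7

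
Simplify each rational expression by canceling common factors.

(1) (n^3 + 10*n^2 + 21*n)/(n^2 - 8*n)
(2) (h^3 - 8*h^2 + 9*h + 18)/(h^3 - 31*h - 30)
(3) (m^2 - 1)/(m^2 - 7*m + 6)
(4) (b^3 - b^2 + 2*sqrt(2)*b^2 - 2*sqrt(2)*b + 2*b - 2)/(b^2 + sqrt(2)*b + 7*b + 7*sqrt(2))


(1) = (n^2 + 10*n + 21)/(n - 8)
(2) = (h - 3)/(h + 5)
(3) = (m + 1)/(m - 6)
(4) = (b^2 + b*(-1 + sqrt(2)) - sqrt(2))/(b + 7)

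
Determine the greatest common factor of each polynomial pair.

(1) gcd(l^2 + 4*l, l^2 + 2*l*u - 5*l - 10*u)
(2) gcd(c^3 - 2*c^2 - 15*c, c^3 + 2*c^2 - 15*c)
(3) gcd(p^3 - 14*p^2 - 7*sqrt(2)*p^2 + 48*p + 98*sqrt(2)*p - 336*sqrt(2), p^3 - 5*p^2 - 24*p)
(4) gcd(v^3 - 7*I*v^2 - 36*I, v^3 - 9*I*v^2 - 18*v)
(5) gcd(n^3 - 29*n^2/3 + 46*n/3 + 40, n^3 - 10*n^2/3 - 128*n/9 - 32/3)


(1) = 1
(2) = c
(3) = p - 8
(4) = v^2 - 9*I*v - 18
(5) = gcd((n - 6)*(n - 5)*(n + 4/3), (n - 6)*(n + 4/3)^2) = n^2 - 14*n/3 - 8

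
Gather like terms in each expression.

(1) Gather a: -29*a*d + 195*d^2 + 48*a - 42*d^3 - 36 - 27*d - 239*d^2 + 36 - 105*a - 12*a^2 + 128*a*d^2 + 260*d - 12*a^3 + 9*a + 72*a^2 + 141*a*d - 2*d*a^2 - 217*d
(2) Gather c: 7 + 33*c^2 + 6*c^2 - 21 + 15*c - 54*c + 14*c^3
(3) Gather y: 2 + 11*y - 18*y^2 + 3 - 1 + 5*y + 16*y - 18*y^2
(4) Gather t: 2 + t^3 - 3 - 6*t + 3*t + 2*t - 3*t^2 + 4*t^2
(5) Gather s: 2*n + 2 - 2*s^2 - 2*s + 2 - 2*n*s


(1) = -12*a^3 + a^2*(60 - 2*d) + a*(128*d^2 + 112*d - 48) - 42*d^3 - 44*d^2 + 16*d
(2) = 14*c^3 + 39*c^2 - 39*c - 14
(3) = -36*y^2 + 32*y + 4
(4) = t^3 + t^2 - t - 1
(5) = 2*n - 2*s^2 + s*(-2*n - 2) + 4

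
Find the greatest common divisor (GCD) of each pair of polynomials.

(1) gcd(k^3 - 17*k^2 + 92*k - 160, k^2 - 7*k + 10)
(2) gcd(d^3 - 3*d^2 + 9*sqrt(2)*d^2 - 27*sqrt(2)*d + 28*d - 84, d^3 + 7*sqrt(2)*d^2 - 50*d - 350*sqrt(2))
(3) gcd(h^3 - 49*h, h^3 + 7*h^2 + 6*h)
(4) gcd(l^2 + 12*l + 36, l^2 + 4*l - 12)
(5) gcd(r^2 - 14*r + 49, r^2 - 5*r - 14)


(1) = gcd((k - 8)*(k - 5)*(k - 4), (k - 5)*(k - 2)) = k - 5
(2) = d + 7*sqrt(2)
(3) = gcd(h*(h - 7)*(h + 7), h*(h + 1)*(h + 6)) = h
(4) = gcd((l + 6)^2, (l - 2)*(l + 6)) = l + 6
(5) = gcd((r - 7)^2, (r - 7)*(r + 2)) = r - 7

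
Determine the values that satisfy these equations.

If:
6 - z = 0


Then:
z = 6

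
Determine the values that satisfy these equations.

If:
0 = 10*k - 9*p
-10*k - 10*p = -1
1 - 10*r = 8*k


Then:
k = 9/190
p = 1/19
r = 59/950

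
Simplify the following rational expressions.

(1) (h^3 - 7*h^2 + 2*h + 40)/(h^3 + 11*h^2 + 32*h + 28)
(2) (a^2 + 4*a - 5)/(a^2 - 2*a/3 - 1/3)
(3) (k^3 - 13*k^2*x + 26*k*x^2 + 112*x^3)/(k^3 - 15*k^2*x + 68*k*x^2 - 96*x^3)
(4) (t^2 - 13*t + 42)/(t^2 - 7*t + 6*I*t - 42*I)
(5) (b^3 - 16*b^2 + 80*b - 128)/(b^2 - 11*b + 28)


(1) = (h^2 - 9*h + 20)/(h^2 + 9*h + 14)
(2) = (3*a + 15)/(3*a + 1)
(3) = (k^2 - 5*k*x - 14*x^2)/(k^2 - 7*k*x + 12*x^2)
(4) = (t - 6)/(t + 6*I)
(5) = (b^2 - 12*b + 32)/(b - 7)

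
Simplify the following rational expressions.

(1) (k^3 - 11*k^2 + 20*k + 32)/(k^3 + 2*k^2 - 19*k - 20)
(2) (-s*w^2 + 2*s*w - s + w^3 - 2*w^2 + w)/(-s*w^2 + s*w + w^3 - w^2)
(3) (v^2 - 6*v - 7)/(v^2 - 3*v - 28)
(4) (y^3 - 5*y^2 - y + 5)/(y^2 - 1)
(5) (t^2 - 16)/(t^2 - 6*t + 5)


(1) = (k - 8)/(k + 5)
(2) = (w - 1)/w
(3) = (v + 1)/(v + 4)
(4) = y - 5
(5) = (t^2 - 16)/(t^2 - 6*t + 5)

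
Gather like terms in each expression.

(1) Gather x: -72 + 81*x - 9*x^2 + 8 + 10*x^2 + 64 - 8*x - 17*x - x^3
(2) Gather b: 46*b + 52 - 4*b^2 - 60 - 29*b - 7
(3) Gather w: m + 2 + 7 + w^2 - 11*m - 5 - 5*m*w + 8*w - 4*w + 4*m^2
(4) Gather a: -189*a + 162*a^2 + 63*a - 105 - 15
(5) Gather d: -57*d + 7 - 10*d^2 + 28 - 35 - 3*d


(1) = -x^3 + x^2 + 56*x
(2) = -4*b^2 + 17*b - 15
(3) = 4*m^2 - 10*m + w^2 + w*(4 - 5*m) + 4
(4) = 162*a^2 - 126*a - 120
(5) = -10*d^2 - 60*d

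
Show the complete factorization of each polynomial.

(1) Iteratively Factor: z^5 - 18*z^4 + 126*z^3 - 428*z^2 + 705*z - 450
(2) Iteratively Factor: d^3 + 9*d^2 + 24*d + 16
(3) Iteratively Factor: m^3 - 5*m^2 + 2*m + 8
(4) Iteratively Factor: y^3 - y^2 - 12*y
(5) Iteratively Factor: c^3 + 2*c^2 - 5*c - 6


(1) = (z - 3)*(z^4 - 15*z^3 + 81*z^2 - 185*z + 150) = (z - 5)*(z - 3)*(z^3 - 10*z^2 + 31*z - 30) = (z - 5)^2*(z - 3)*(z^2 - 5*z + 6) = (z - 5)^2*(z - 3)*(z - 2)*(z - 3)
(2) = (d + 4)*(d^2 + 5*d + 4) = (d + 1)*(d + 4)*(d + 4)
(3) = (m + 1)*(m^2 - 6*m + 8) = (m - 2)*(m + 1)*(m - 4)
(4) = (y)*(y^2 - y - 12) = y*(y - 4)*(y + 3)
(5) = (c + 3)*(c^2 - c - 2) = (c + 1)*(c + 3)*(c - 2)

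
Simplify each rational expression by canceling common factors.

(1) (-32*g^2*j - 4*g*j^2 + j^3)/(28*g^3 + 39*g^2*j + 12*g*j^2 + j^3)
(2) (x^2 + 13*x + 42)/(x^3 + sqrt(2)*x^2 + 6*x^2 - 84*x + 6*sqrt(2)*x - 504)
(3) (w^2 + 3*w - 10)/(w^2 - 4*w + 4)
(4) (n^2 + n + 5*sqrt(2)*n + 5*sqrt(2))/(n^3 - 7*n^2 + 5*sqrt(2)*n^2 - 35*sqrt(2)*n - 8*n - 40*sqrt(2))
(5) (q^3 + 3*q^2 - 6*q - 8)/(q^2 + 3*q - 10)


(1) = (-8*g*j + j^2)/(7*g^2 + 8*g*j + j^2)
(2) = (x + 7)/(x^2 + sqrt(2)*x - 84)
(3) = (w + 5)/(w - 2)
(4) = 1/(n - 8)
(5) = (q^2 + 5*q + 4)/(q + 5)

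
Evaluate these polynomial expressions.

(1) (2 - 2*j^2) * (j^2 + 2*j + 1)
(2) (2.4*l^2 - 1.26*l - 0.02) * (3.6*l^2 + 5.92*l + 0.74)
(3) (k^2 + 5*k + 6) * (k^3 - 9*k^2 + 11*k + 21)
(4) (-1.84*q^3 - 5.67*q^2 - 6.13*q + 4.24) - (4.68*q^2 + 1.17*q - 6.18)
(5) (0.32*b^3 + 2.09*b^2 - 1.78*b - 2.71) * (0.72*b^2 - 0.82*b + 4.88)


(1) = -2*j^4 - 4*j^3 + 4*j + 2
(2) = 8.64*l^4 + 9.672*l^3 - 5.7552*l^2 - 1.0508*l - 0.0148
(3) = k^5 - 4*k^4 - 28*k^3 + 22*k^2 + 171*k + 126
(4) = -1.84*q^3 - 10.35*q^2 - 7.3*q + 10.42
(5) = 0.2304*b^5 + 1.2424*b^4 - 1.4338*b^3 + 9.7076*b^2 - 6.4642*b - 13.2248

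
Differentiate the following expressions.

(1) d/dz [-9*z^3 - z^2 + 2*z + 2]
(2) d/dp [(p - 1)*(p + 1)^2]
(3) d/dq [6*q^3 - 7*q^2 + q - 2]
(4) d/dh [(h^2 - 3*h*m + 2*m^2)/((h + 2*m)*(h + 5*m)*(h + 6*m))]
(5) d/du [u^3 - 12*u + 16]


(1) = -27*z^2 - 2*z + 2
(2) = (p + 1)*(3*p - 1)
(3) = 18*q^2 - 14*q + 1
(4) = (-h^4 + 6*h^3*m + 85*h^2*m^2 + 68*h*m^3 - 284*m^4)/(h^6 + 26*h^5*m + 273*h^4*m^2 + 1472*h^3*m^3 + 4264*h^2*m^4 + 6240*h*m^5 + 3600*m^6)
(5) = 3*u^2 - 12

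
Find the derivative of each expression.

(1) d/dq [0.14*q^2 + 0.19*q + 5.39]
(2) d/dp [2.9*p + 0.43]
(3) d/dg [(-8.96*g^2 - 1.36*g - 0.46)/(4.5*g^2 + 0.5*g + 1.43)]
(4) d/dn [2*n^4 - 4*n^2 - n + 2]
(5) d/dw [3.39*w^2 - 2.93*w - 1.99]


(1) = 0.28*q + 0.19
(2) = 2.90000000000000
(3) = (1.64*g^2 - 21.4856*g - 1.7148)/(20.25*g^4 + 4.5*g^3 + 13.12*g^2 + 1.43*g + 2.0449)
(4) = 8*n^3 - 8*n - 1
(5) = 6.78*w - 2.93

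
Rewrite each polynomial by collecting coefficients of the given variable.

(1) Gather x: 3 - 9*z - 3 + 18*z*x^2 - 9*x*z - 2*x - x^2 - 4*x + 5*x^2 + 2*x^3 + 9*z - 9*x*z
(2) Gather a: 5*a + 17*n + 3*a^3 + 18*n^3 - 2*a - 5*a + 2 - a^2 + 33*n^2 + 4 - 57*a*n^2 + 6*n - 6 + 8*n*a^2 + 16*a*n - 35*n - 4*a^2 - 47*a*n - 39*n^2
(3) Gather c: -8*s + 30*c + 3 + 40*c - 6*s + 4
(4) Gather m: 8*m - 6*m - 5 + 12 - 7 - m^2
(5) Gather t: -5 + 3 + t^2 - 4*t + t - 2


(1) = 2*x^3 + x^2*(18*z + 4) + x*(-18*z - 6)
(2) = 3*a^3 + a^2*(8*n - 5) + a*(-57*n^2 - 31*n - 2) + 18*n^3 - 6*n^2 - 12*n
(3) = 70*c - 14*s + 7
(4) = -m^2 + 2*m
(5) = t^2 - 3*t - 4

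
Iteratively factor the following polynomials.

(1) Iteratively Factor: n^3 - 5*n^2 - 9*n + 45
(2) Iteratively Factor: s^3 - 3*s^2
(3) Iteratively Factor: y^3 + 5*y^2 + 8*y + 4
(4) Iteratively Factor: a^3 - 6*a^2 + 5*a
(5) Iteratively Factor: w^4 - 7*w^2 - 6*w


(1) = (n - 3)*(n^2 - 2*n - 15) = (n - 5)*(n - 3)*(n + 3)
(2) = (s)*(s^2 - 3*s) = s*(s - 3)*(s)
(3) = (y + 2)*(y^2 + 3*y + 2) = (y + 2)^2*(y + 1)
(4) = (a - 1)*(a^2 - 5*a) = (a - 5)*(a - 1)*(a)
(5) = (w - 3)*(w^3 + 3*w^2 + 2*w) = (w - 3)*(w + 2)*(w^2 + w) = (w - 3)*(w + 1)*(w + 2)*(w)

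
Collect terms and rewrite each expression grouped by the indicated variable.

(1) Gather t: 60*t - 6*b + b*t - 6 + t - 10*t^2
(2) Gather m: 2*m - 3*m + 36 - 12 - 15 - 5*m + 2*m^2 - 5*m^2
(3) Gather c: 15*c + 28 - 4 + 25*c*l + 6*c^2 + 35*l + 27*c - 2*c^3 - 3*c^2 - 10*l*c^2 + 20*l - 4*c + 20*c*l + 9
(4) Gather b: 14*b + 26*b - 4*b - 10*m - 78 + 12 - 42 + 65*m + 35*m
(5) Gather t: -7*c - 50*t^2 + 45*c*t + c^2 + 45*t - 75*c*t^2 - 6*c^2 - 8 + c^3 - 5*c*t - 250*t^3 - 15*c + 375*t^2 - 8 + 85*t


(1) = -6*b - 10*t^2 + t*(b + 61) - 6
(2) = -3*m^2 - 6*m + 9
(3) = -2*c^3 + c^2*(3 - 10*l) + c*(45*l + 38) + 55*l + 33
(4) = 36*b + 90*m - 108
(5) = c^3 - 5*c^2 - 22*c - 250*t^3 + t^2*(325 - 75*c) + t*(40*c + 130) - 16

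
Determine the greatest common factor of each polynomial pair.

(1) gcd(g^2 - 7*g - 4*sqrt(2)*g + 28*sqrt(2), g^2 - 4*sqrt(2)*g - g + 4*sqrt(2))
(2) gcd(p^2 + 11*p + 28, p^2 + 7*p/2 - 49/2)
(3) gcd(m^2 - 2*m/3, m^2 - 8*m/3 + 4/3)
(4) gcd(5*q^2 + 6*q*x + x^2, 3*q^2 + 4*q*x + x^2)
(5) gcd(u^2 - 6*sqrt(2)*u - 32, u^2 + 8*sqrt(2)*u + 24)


(1) = gcd((g - 7)*(g - 4*sqrt(2)), (g - 1)*(g - 4*sqrt(2))) = g - 4*sqrt(2)
(2) = p + 7
(3) = gcd(m*(m - 2/3), (m - 2)*(m - 2/3)) = m - 2/3
(4) = q + x
(5) = gcd((u - 8*sqrt(2))*(u + 2*sqrt(2)), (u + 2*sqrt(2))*(u + 6*sqrt(2))) = u + 2*sqrt(2)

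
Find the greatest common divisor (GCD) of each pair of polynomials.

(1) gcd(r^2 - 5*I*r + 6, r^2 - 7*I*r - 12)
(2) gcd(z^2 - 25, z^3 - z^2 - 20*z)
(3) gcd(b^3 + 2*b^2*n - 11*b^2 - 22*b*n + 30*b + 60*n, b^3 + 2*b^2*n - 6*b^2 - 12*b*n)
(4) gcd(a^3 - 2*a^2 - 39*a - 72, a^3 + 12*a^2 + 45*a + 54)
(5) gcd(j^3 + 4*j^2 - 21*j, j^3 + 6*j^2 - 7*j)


(1) = gcd((r - 6*I)*(r + I), (r - 4*I)*(r - 3*I)) = 1
(2) = z - 5
(3) = gcd((b - 6)*(b - 5)*(b + 2*n), b*(b - 6)*(b + 2*n)) = b^2 + 2*b*n - 6*b - 12*n
(4) = gcd((a - 8)*(a + 3)^2, (a + 3)^2*(a + 6)) = a^2 + 6*a + 9
(5) = gcd(j*(j - 3)*(j + 7), j*(j - 1)*(j + 7)) = j^2 + 7*j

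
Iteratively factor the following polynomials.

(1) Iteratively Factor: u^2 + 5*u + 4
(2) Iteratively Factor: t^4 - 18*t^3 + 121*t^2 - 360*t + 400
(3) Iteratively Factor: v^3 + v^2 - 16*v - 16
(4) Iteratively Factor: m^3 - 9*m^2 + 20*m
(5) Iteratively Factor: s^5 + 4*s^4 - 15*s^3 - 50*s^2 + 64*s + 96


(1) = (u + 1)*(u + 4)
(2) = (t - 4)*(t^3 - 14*t^2 + 65*t - 100) = (t - 4)^2*(t^2 - 10*t + 25) = (t - 5)*(t - 4)^2*(t - 5)
(3) = (v - 4)*(v^2 + 5*v + 4) = (v - 4)*(v + 1)*(v + 4)
(4) = (m)*(m^2 - 9*m + 20) = m*(m - 5)*(m - 4)
(5) = (s + 4)*(s^4 - 15*s^2 + 10*s + 24) = (s - 3)*(s + 4)*(s^3 + 3*s^2 - 6*s - 8) = (s - 3)*(s + 4)^2*(s^2 - s - 2) = (s - 3)*(s + 1)*(s + 4)^2*(s - 2)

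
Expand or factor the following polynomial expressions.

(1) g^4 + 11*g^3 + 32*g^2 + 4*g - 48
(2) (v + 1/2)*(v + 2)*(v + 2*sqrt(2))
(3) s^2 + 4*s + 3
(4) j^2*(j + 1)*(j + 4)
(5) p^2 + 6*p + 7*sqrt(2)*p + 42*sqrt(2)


(1) = (g - 1)*(g + 2)*(g + 4)*(g + 6)
(2) = v^3 + 5*v^2/2 + 2*sqrt(2)*v^2 + v + 5*sqrt(2)*v + 2*sqrt(2)
(3) = (s + 1)*(s + 3)
(4) = j^4 + 5*j^3 + 4*j^2
(5) = (p + 6)*(p + 7*sqrt(2))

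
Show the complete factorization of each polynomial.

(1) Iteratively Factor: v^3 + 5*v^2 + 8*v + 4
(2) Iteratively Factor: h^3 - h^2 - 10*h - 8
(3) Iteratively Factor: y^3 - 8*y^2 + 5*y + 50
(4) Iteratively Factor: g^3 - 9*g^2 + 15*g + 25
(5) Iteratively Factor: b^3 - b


(1) = (v + 2)*(v^2 + 3*v + 2) = (v + 1)*(v + 2)*(v + 2)
(2) = (h - 4)*(h^2 + 3*h + 2) = (h - 4)*(h + 1)*(h + 2)
(3) = (y - 5)*(y^2 - 3*y - 10) = (y - 5)^2*(y + 2)
(4) = (g + 1)*(g^2 - 10*g + 25) = (g - 5)*(g + 1)*(g - 5)
(5) = (b + 1)*(b^2 - b) = (b - 1)*(b + 1)*(b)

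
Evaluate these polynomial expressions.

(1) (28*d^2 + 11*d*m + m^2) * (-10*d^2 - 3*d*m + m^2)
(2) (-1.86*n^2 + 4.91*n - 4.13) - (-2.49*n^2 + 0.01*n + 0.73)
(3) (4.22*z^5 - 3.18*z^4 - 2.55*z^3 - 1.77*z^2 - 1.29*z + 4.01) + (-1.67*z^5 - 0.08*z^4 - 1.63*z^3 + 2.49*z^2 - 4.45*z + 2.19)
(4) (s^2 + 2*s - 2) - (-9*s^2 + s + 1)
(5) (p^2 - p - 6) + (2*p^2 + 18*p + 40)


(1) = -280*d^4 - 194*d^3*m - 15*d^2*m^2 + 8*d*m^3 + m^4
(2) = 0.63*n^2 + 4.9*n - 4.86
(3) = 2.55*z^5 - 3.26*z^4 - 4.18*z^3 + 0.72*z^2 - 5.74*z + 6.2
(4) = 10*s^2 + s - 3
(5) = 3*p^2 + 17*p + 34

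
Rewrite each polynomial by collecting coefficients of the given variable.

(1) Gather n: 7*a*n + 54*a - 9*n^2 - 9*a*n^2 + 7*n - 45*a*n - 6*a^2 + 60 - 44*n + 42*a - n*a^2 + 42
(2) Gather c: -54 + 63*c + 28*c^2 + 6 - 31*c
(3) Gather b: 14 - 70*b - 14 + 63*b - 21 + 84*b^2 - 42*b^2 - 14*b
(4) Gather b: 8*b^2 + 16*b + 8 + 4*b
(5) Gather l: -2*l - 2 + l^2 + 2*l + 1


(1) = -6*a^2 + 96*a + n^2*(-9*a - 9) + n*(-a^2 - 38*a - 37) + 102
(2) = 28*c^2 + 32*c - 48
(3) = 42*b^2 - 21*b - 21
(4) = 8*b^2 + 20*b + 8
(5) = l^2 - 1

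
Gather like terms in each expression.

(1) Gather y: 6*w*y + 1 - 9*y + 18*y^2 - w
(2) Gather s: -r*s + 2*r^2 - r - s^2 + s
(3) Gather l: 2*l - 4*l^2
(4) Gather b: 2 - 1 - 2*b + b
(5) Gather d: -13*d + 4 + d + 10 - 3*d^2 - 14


(1) = -w + 18*y^2 + y*(6*w - 9) + 1
(2) = 2*r^2 - r - s^2 + s*(1 - r)
(3) = -4*l^2 + 2*l
(4) = 1 - b
(5) = -3*d^2 - 12*d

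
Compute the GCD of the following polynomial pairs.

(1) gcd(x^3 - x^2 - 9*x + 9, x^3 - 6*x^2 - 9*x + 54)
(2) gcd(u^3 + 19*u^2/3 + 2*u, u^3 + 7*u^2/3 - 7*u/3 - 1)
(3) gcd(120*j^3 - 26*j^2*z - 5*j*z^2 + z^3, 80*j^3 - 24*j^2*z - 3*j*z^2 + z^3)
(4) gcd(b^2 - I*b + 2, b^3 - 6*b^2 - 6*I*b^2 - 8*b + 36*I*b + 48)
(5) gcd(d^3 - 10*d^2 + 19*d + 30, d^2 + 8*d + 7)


(1) = gcd((x - 3)*(x - 1)*(x + 3), (x - 6)*(x - 3)*(x + 3)) = x^2 - 9
(2) = u + 1/3
(3) = -20*j^2 + j*z + z^2
(4) = b - 2*I
(5) = gcd((d - 6)*(d - 5)*(d + 1), (d + 1)*(d + 7)) = d + 1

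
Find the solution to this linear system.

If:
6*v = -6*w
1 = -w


Then:
v = 1
w = -1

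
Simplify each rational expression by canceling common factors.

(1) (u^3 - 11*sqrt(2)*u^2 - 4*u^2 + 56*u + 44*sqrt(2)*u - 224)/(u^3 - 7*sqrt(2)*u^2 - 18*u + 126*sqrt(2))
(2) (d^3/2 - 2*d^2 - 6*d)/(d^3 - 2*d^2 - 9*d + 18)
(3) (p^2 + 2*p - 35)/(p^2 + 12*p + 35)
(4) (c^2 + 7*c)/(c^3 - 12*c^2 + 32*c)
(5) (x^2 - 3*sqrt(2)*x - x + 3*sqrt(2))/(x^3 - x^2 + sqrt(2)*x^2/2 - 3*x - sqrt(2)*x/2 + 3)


(1) = (u^2 + u*(-4*sqrt(2) - 4) + 16*sqrt(2))/(u^2 - 18)
(2) = (d^3 - 4*d^2 - 12*d)/(2*d^3 - 4*d^2 - 18*d + 36)
(3) = (p - 5)/(p + 5)
(4) = (c + 7)/(c^2 - 12*c + 32)
(5) = (2*x - 6*sqrt(2))/(2*x^2 + sqrt(2)*x - 6)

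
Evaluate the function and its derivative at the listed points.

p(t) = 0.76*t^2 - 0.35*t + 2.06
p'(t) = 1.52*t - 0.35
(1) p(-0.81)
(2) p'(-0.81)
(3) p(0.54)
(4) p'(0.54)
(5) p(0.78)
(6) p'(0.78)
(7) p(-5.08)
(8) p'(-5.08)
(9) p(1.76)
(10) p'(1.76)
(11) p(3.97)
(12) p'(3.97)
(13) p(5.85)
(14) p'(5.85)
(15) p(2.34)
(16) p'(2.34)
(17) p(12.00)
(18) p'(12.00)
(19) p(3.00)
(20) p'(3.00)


(1) = 2.84
(2) = -1.58
(3) = 2.09
(4) = 0.47
(5) = 2.25
(6) = 0.84
(7) = 23.45
(8) = -8.07
(9) = 3.80
(10) = 2.33
(11) = 12.65
(12) = 5.68
(13) = 26.02
(14) = 8.54
(15) = 5.40
(16) = 3.21
(17) = 107.30
(18) = 17.89
(19) = 7.85
(20) = 4.21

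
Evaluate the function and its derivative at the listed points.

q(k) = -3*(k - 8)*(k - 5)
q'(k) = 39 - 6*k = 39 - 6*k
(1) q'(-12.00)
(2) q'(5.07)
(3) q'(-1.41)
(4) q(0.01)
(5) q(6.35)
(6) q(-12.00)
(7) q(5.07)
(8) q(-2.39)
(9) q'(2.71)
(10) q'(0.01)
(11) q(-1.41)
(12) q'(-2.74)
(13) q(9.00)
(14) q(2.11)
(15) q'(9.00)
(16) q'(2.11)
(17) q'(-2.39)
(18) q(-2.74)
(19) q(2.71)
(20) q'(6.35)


(1) = 111.00
(2) = 8.58
(3) = 47.46
(4) = -119.61
(5) = 6.68
(6) = -1020.00
(7) = 0.62
(8) = -230.35
(9) = 22.74
(10) = 38.94
(11) = -180.95
(12) = 55.44
(13) = -12.00
(14) = -51.07
(15) = -15.00
(16) = 26.34
(17) = 53.34
(18) = -249.38
(19) = -36.34
(20) = 0.90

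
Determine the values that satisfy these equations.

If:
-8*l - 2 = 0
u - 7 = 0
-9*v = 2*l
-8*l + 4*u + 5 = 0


Then:
No Solution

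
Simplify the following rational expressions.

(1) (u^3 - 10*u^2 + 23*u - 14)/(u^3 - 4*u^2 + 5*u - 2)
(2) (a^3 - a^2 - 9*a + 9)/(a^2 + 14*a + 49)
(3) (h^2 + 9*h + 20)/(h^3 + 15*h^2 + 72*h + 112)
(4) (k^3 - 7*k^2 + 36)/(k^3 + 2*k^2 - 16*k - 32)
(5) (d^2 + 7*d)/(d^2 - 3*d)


(1) = (u - 7)/(u - 1)
(2) = (a^3 - a^2 - 9*a + 9)/(a^2 + 14*a + 49)
(3) = (h + 5)/(h^2 + 11*h + 28)
(4) = (k^2 - 9*k + 18)/(k^2 - 16)
(5) = (d + 7)/(d - 3)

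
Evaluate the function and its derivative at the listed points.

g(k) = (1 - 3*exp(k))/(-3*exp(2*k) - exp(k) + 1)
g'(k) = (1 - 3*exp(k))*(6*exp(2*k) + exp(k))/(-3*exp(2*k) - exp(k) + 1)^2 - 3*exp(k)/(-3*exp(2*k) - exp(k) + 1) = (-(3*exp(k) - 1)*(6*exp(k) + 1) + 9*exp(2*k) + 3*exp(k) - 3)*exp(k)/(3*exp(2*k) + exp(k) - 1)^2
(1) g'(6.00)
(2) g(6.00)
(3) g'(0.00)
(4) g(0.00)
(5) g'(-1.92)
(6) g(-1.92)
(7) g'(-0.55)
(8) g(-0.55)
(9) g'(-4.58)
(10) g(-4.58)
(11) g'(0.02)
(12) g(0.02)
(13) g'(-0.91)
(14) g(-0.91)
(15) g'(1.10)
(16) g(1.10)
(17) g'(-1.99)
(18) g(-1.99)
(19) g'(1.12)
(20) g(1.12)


(1) = -0.00
(2) = 0.00
(3) = -0.56
(4) = 0.67
(5) = -0.31
(6) = 0.71
(7) = -2.67
(8) = 1.27
(9) = -0.02
(10) = 0.98
(11) = -0.54
(12) = 0.66
(13) = -33.83
(14) = -1.86
(15) = -0.23
(16) = 0.28
(17) = -0.28
(18) = 0.73
(19) = -0.23
(20) = 0.27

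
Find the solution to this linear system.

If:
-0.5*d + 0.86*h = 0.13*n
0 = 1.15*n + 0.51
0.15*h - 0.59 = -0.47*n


Then:
d = 9.27
h = 5.32
n = -0.44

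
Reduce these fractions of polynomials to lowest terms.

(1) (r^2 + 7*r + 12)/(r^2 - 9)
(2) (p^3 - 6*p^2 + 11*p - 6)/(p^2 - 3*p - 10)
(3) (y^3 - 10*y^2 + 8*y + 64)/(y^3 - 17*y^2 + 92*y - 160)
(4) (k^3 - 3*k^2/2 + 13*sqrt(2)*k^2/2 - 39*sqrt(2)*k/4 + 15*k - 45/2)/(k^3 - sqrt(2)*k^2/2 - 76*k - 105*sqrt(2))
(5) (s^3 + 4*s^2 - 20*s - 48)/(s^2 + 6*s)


(1) = (r + 4)/(r - 3)
(2) = (p^3 - 6*p^2 + 11*p - 6)/(p^2 - 3*p - 10)
(3) = (y + 2)/(y - 5)
(4) = (8*k - 12)/(8*k - 56*sqrt(2))
(5) = (s^2 - 2*s - 8)/s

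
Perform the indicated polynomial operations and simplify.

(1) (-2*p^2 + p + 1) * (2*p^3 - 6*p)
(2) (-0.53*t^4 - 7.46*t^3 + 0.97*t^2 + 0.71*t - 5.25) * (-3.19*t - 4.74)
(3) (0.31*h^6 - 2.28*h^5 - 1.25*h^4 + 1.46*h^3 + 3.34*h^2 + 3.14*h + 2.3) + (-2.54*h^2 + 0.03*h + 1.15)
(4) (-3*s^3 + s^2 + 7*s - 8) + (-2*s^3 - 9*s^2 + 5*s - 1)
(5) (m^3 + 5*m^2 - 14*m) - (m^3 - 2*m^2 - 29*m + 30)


(1) = -4*p^5 + 2*p^4 + 14*p^3 - 6*p^2 - 6*p
(2) = 1.6907*t^5 + 26.3096*t^4 + 32.2661*t^3 - 6.8627*t^2 + 13.3821*t + 24.885
(3) = 0.31*h^6 - 2.28*h^5 - 1.25*h^4 + 1.46*h^3 + 0.8*h^2 + 3.17*h + 3.45
(4) = -5*s^3 - 8*s^2 + 12*s - 9
(5) = 7*m^2 + 15*m - 30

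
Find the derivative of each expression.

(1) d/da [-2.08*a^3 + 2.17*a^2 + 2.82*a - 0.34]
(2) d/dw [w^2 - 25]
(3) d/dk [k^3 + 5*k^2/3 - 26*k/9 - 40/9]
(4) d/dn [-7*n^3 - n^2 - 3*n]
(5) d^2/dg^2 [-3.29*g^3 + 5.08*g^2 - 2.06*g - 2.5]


(1) = -6.24*a^2 + 4.34*a + 2.82
(2) = 2*w
(3) = 3*k^2 + 10*k/3 - 26/9
(4) = -21*n^2 - 2*n - 3
(5) = 10.16 - 19.74*g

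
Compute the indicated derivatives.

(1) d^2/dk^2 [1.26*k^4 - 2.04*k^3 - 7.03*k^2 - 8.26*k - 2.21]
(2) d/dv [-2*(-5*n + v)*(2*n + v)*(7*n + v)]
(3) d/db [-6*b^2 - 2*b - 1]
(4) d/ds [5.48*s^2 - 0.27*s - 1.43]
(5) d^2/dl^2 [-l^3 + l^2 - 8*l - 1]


(1) = 15.12*k^2 - 12.24*k - 14.06
(2) = 62*n^2 - 16*n*v - 6*v^2
(3) = -12*b - 2
(4) = 10.96*s - 0.27
(5) = 2 - 6*l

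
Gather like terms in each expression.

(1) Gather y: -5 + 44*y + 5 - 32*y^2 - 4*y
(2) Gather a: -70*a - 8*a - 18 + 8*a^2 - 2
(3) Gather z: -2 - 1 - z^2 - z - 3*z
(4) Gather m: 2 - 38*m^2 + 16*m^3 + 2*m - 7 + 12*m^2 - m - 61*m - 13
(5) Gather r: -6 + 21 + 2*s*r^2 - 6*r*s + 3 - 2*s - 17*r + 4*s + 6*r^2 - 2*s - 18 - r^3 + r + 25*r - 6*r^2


(1) = -32*y^2 + 40*y
(2) = 8*a^2 - 78*a - 20
(3) = -z^2 - 4*z - 3
(4) = 16*m^3 - 26*m^2 - 60*m - 18
(5) = -r^3 + 2*r^2*s + r*(9 - 6*s)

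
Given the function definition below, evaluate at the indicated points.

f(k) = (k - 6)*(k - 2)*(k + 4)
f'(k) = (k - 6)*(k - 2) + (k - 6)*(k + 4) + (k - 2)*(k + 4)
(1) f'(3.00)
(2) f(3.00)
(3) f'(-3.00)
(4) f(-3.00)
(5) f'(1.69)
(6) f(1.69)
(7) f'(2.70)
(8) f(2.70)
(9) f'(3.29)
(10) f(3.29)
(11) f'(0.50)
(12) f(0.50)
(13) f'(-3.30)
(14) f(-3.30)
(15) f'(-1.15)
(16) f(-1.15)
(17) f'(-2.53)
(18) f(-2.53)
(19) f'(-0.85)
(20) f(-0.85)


(1) = -17.00
(2) = -21.00
(3) = 31.00
(4) = 45.00
(5) = -24.95
(6) = 7.60
(7) = -19.73
(8) = -15.48
(9) = -13.85
(10) = -25.49
(11) = -23.25
(12) = 37.12
(13) = 39.07
(14) = 34.50
(15) = -6.83
(16) = 64.19
(17) = 19.44
(18) = 56.80
(19) = -11.03
(20) = 61.50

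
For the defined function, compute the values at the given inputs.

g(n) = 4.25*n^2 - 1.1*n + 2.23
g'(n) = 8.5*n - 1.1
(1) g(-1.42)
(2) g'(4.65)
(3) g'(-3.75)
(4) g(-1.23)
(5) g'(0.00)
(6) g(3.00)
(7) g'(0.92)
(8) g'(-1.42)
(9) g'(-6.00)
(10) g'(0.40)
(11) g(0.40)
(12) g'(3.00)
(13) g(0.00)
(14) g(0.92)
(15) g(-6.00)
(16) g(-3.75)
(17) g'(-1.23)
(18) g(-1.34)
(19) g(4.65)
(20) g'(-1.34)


(1) = 12.36
(2) = 38.43
(3) = -32.98
(4) = 10.01
(5) = -1.10
(6) = 37.18
(7) = 6.72
(8) = -13.17
(9) = -52.10
(10) = 2.30
(11) = 2.47
(12) = 24.40
(13) = 2.23
(14) = 4.82
(15) = 161.83
(16) = 66.12
(17) = -11.55
(18) = 11.34
(19) = 89.01
(20) = -12.49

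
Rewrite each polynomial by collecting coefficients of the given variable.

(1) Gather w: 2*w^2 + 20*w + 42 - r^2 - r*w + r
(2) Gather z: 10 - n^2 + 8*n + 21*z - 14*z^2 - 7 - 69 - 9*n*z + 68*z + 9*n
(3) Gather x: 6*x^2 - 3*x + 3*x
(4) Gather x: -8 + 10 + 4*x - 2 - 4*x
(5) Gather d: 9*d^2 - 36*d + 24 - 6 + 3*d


(1) = -r^2 + r + 2*w^2 + w*(20 - r) + 42
(2) = -n^2 + 17*n - 14*z^2 + z*(89 - 9*n) - 66
(3) = 6*x^2
(4) = 0
(5) = 9*d^2 - 33*d + 18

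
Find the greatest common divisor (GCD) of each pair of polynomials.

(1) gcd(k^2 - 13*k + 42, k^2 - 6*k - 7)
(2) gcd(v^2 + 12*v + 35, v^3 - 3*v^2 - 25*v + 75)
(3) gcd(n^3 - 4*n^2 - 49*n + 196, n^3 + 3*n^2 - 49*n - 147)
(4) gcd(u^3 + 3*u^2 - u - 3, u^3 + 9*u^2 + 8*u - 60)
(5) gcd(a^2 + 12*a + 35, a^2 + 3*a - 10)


(1) = k - 7
(2) = v + 5
(3) = gcd((n - 7)*(n - 4)*(n + 7), (n - 7)*(n + 3)*(n + 7)) = n^2 - 49
(4) = 1
(5) = gcd((a + 5)*(a + 7), (a - 2)*(a + 5)) = a + 5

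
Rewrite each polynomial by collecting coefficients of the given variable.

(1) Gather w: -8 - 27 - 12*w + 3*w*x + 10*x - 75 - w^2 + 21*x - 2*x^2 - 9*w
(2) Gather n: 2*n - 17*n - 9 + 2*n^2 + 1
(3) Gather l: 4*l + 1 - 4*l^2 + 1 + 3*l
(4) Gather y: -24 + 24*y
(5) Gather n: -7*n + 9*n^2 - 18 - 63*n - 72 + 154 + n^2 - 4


(1) = -w^2 + w*(3*x - 21) - 2*x^2 + 31*x - 110
(2) = 2*n^2 - 15*n - 8
(3) = -4*l^2 + 7*l + 2
(4) = 24*y - 24
(5) = 10*n^2 - 70*n + 60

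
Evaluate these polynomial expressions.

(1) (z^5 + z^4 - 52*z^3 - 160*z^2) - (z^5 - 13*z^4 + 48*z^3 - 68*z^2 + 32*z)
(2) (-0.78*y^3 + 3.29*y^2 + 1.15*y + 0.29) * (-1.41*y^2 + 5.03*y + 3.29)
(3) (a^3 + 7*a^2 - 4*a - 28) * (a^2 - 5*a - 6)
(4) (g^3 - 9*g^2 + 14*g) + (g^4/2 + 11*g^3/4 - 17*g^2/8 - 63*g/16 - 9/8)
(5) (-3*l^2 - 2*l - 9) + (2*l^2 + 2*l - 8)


(1) = 14*z^4 - 100*z^3 - 92*z^2 - 32*z
(2) = 1.0998*y^5 - 8.5623*y^4 + 12.361*y^3 + 16.1997*y^2 + 5.2422*y + 0.9541
(3) = a^5 + 2*a^4 - 45*a^3 - 50*a^2 + 164*a + 168
(4) = g^4/2 + 15*g^3/4 - 89*g^2/8 + 161*g/16 - 9/8
(5) = -l^2 - 17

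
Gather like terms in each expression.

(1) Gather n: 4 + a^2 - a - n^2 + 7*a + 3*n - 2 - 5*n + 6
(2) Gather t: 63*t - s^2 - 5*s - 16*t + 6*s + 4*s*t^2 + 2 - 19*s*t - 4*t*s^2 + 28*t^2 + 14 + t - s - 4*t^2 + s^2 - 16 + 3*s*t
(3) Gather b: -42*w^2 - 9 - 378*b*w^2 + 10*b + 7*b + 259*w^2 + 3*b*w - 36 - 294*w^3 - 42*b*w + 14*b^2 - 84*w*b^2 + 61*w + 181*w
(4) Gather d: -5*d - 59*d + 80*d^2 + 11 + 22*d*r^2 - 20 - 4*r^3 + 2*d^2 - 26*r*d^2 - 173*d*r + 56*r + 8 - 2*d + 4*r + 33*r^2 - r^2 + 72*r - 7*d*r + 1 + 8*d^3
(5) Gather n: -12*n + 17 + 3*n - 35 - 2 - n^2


(1) = a^2 + 6*a - n^2 - 2*n + 8
(2) = t^2*(4*s + 24) + t*(-4*s^2 - 16*s + 48)
(3) = b^2*(14 - 84*w) + b*(-378*w^2 - 39*w + 17) - 294*w^3 + 217*w^2 + 242*w - 45
(4) = 8*d^3 + d^2*(82 - 26*r) + d*(22*r^2 - 180*r - 66) - 4*r^3 + 32*r^2 + 132*r
(5) = -n^2 - 9*n - 20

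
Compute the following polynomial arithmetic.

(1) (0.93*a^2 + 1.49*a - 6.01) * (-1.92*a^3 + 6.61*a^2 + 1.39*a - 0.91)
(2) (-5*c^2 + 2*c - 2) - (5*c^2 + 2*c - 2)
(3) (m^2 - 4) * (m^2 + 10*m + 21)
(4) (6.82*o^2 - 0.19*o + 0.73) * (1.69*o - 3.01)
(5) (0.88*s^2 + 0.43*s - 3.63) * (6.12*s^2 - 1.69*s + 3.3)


(1) = -1.7856*a^5 + 3.2865*a^4 + 22.6808*a^3 - 38.5013*a^2 - 9.7098*a + 5.4691
(2) = -10*c^2
(3) = m^4 + 10*m^3 + 17*m^2 - 40*m - 84
(4) = 11.5258*o^3 - 20.8493*o^2 + 1.8056*o - 2.1973
(5) = 5.3856*s^4 + 1.1444*s^3 - 20.0383*s^2 + 7.5537*s - 11.979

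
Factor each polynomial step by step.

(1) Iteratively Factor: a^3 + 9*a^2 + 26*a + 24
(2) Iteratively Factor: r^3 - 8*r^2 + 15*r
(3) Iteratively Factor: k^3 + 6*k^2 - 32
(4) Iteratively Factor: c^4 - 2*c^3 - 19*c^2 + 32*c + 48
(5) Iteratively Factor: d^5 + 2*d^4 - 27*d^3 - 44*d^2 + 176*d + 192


(1) = (a + 4)*(a^2 + 5*a + 6) = (a + 2)*(a + 4)*(a + 3)
(2) = (r - 5)*(r^2 - 3*r) = r*(r - 5)*(r - 3)
(3) = (k + 4)*(k^2 + 2*k - 8) = (k + 4)^2*(k - 2)
(4) = (c - 3)*(c^3 + c^2 - 16*c - 16) = (c - 3)*(c + 1)*(c^2 - 16) = (c - 4)*(c - 3)*(c + 1)*(c + 4)
(5) = (d + 4)*(d^4 - 2*d^3 - 19*d^2 + 32*d + 48) = (d + 1)*(d + 4)*(d^3 - 3*d^2 - 16*d + 48) = (d - 4)*(d + 1)*(d + 4)*(d^2 + d - 12) = (d - 4)*(d + 1)*(d + 4)^2*(d - 3)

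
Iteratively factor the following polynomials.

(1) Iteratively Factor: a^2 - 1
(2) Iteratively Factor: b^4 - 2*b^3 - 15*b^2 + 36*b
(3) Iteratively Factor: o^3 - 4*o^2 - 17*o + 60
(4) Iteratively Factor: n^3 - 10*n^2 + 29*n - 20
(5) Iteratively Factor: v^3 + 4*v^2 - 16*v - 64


(1) = (a - 1)*(a + 1)
(2) = (b - 3)*(b^3 + b^2 - 12*b) = b*(b - 3)*(b^2 + b - 12) = b*(b - 3)*(b + 4)*(b - 3)
(3) = (o + 4)*(o^2 - 8*o + 15) = (o - 3)*(o + 4)*(o - 5)
(4) = (n - 5)*(n^2 - 5*n + 4) = (n - 5)*(n - 4)*(n - 1)
(5) = (v + 4)*(v^2 - 16) = (v + 4)^2*(v - 4)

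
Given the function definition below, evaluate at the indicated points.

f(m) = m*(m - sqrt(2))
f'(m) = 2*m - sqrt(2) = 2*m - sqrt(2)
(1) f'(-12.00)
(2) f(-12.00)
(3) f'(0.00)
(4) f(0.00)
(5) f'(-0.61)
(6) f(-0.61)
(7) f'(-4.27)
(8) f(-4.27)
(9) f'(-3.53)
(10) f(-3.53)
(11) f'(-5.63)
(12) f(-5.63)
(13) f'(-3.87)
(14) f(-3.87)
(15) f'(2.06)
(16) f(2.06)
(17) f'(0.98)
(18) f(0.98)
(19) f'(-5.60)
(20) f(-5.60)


(1) = -25.41
(2) = 160.97
(3) = -1.41
(4) = 0.00
(5) = -2.63
(6) = 1.23
(7) = -9.95
(8) = 24.27
(9) = -8.47
(10) = 17.45
(11) = -12.67
(12) = 39.66
(13) = -9.15
(14) = 20.45
(15) = 2.71
(16) = 1.33
(17) = 0.55
(18) = -0.43
(19) = -12.61
(20) = 39.28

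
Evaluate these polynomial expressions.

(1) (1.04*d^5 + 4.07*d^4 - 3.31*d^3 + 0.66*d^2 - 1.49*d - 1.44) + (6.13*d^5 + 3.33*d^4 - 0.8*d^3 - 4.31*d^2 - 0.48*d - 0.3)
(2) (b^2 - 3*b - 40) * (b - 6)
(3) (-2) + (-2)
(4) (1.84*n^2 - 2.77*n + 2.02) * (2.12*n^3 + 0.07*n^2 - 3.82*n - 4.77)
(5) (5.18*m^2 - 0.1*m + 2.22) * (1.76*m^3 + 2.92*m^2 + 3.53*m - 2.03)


(1) = 7.17*d^5 + 7.4*d^4 - 4.11*d^3 - 3.65*d^2 - 1.97*d - 1.74
(2) = b^3 - 9*b^2 - 22*b + 240
(3) = -4
(4) = 3.9008*n^5 - 5.7436*n^4 - 2.9403*n^3 + 1.946*n^2 + 5.4965*n - 9.6354
(5) = 9.1168*m^5 + 14.9496*m^4 + 21.9006*m^3 - 4.386*m^2 + 8.0396*m - 4.5066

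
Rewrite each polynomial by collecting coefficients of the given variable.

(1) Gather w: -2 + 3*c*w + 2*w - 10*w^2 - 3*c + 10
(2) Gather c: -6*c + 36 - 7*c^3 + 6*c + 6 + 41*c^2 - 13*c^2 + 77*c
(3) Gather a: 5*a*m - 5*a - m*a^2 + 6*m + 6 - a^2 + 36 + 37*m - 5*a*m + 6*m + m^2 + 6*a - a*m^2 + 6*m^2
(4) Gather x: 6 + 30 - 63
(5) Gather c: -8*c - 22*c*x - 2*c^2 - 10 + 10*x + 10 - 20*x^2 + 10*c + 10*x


(1) = -3*c - 10*w^2 + w*(3*c + 2) + 8
(2) = -7*c^3 + 28*c^2 + 77*c + 42
(3) = a^2*(-m - 1) + a*(1 - m^2) + 7*m^2 + 49*m + 42
(4) = -27
(5) = -2*c^2 + c*(2 - 22*x) - 20*x^2 + 20*x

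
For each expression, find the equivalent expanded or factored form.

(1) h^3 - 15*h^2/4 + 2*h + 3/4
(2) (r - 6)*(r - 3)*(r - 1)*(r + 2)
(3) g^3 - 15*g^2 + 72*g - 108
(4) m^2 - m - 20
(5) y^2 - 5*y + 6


(1) = (h - 3)*(h - 1)*(h + 1/4)
(2) = r^4 - 8*r^3 + 7*r^2 + 36*r - 36
(3) = (g - 6)^2*(g - 3)
(4) = (m - 5)*(m + 4)
(5) = (y - 3)*(y - 2)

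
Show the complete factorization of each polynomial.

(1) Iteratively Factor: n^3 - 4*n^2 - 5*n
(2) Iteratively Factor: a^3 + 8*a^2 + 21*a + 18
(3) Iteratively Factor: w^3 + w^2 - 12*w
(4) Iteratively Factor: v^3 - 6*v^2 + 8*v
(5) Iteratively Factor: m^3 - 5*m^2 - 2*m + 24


(1) = (n)*(n^2 - 4*n - 5) = n*(n + 1)*(n - 5)
(2) = (a + 3)*(a^2 + 5*a + 6) = (a + 3)^2*(a + 2)
(3) = (w)*(w^2 + w - 12) = w*(w + 4)*(w - 3)
(4) = (v)*(v^2 - 6*v + 8) = v*(v - 2)*(v - 4)
(5) = (m + 2)*(m^2 - 7*m + 12) = (m - 3)*(m + 2)*(m - 4)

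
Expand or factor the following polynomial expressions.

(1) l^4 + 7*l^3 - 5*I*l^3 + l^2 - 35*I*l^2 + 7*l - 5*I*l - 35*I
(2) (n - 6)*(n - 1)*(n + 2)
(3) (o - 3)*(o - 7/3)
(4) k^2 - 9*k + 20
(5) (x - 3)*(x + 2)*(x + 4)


(1) = (l + 7)*(l - 5*I)*(l - I)*(l + I)
(2) = n^3 - 5*n^2 - 8*n + 12
(3) = o^2 - 16*o/3 + 7
(4) = (k - 5)*(k - 4)
(5) = x^3 + 3*x^2 - 10*x - 24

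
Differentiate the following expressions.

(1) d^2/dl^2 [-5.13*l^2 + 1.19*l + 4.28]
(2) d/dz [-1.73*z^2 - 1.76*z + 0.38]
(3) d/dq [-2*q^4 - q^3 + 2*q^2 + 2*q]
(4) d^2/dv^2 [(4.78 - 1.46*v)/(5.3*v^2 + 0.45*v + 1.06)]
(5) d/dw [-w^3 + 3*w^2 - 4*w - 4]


(1) = -10.2600000000000
(2) = -3.46*z - 1.76
(3) = -8*q^3 - 3*q^2 + 4*q + 2
(4) = (-(1.46*v - 4.78)*(10.6*v + 0.45)*(21.2*v + 0.9) + (46.428*v - 49.354)*(5.3*v^2 + 0.45*v + 1.06))/(5.3*v^2 + 0.45*v + 1.06)^3
(5) = -3*w^2 + 6*w - 4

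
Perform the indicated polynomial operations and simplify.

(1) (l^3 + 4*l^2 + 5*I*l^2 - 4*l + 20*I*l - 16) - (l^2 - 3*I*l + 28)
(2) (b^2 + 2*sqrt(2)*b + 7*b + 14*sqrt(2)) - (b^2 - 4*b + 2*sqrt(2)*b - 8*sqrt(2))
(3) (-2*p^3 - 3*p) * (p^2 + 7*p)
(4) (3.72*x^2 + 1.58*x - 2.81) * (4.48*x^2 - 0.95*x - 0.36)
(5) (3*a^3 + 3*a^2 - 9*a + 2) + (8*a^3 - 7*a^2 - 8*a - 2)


(1) = l^3 + 3*l^2 + 5*I*l^2 - 4*l + 23*I*l - 44
(2) = 11*b + 22*sqrt(2)
(3) = -2*p^5 - 14*p^4 - 3*p^3 - 21*p^2
(4) = 16.6656*x^4 + 3.5444*x^3 - 15.429*x^2 + 2.1007*x + 1.0116
(5) = 11*a^3 - 4*a^2 - 17*a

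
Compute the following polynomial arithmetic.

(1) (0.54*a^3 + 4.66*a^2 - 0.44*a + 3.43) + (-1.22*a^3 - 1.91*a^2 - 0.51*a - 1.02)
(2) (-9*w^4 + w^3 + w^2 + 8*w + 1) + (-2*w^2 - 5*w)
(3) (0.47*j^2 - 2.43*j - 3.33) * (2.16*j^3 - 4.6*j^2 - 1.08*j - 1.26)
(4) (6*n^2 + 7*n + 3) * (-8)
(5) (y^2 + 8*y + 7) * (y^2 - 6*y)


(1) = -0.68*a^3 + 2.75*a^2 - 0.95*a + 2.41
(2) = -9*w^4 + w^3 - w^2 + 3*w + 1
(3) = 1.0152*j^5 - 7.4108*j^4 + 3.4776*j^3 + 17.3502*j^2 + 6.6582*j + 4.1958
(4) = -48*n^2 - 56*n - 24
(5) = y^4 + 2*y^3 - 41*y^2 - 42*y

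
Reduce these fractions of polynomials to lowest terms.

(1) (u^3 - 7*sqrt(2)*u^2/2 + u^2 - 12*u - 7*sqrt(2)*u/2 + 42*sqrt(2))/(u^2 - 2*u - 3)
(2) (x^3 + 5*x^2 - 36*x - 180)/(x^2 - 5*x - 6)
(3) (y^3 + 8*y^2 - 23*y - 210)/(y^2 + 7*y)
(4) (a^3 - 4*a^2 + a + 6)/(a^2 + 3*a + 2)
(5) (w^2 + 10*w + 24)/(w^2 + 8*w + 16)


(1) = (2*u^2 + u*(8 - 7*sqrt(2)) - 28*sqrt(2))/(2*u + 2)
(2) = (x^2 + 11*x + 30)/(x + 1)
(3) = (y^2 + y - 30)/y
(4) = (a^2 - 5*a + 6)/(a + 2)
(5) = (w + 6)/(w + 4)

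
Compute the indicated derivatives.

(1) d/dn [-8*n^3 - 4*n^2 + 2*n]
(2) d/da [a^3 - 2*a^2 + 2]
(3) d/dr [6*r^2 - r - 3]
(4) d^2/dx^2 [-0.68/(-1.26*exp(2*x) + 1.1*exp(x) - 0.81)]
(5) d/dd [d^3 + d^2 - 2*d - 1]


(1) = -24*n^2 - 8*n + 2
(2) = a*(3*a - 4)
(3) = 12*r - 1
(4) = ((0.748 - 3.4272*exp(x))*(1.26*exp(2*x) - 1.1*exp(x) + 0.81) + 0.68*(2.52*exp(x) - 1.1)*(5.04*exp(x) - 2.2)*exp(x))*exp(x)/(1.26*exp(2*x) - 1.1*exp(x) + 0.81)^3
(5) = 3*d^2 + 2*d - 2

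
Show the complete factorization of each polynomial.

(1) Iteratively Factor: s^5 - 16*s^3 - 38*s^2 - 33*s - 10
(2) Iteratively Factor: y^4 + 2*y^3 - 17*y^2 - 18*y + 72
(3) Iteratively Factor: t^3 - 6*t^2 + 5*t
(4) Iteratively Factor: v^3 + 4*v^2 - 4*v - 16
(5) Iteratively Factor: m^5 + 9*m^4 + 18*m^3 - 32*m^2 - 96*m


(1) = (s + 1)*(s^4 - s^3 - 15*s^2 - 23*s - 10) = (s + 1)^2*(s^3 - 2*s^2 - 13*s - 10) = (s + 1)^2*(s + 2)*(s^2 - 4*s - 5) = (s + 1)^3*(s + 2)*(s - 5)
(2) = (y - 2)*(y^3 + 4*y^2 - 9*y - 36) = (y - 3)*(y - 2)*(y^2 + 7*y + 12) = (y - 3)*(y - 2)*(y + 3)*(y + 4)
(3) = (t - 5)*(t^2 - t) = t*(t - 5)*(t - 1)
(4) = (v - 2)*(v^2 + 6*v + 8) = (v - 2)*(v + 4)*(v + 2)
(5) = (m)*(m^4 + 9*m^3 + 18*m^2 - 32*m - 96) = m*(m + 4)*(m^3 + 5*m^2 - 2*m - 24) = m*(m + 4)^2*(m^2 + m - 6) = m*(m + 3)*(m + 4)^2*(m - 2)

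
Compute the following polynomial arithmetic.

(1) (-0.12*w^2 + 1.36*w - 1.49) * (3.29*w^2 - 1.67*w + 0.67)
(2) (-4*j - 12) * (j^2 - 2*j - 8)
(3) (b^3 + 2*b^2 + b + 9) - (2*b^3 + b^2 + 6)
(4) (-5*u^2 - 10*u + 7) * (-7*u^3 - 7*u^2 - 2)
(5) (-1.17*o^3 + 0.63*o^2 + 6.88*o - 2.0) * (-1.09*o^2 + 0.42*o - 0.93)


(1) = -0.3948*w^4 + 4.6748*w^3 - 7.2537*w^2 + 3.3995*w - 0.9983
(2) = -4*j^3 - 4*j^2 + 56*j + 96
(3) = -b^3 + b^2 + b + 3
(4) = 35*u^5 + 105*u^4 + 21*u^3 - 39*u^2 + 20*u - 14
(5) = 1.2753*o^5 - 1.1781*o^4 - 6.1465*o^3 + 4.4837*o^2 - 7.2384*o + 1.86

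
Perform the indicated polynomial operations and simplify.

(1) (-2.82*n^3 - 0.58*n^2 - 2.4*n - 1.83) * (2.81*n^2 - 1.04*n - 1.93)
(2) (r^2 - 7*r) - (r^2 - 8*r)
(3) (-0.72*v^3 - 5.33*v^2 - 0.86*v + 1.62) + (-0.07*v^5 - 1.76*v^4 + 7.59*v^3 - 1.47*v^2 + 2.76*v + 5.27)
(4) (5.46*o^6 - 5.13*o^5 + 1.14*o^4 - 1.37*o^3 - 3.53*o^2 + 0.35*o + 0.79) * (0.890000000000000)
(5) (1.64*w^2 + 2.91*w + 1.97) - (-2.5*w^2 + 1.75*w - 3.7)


(1) = -7.9242*n^5 + 1.303*n^4 - 0.6982*n^3 - 1.5269*n^2 + 6.5352*n + 3.5319
(2) = r
(3) = -0.07*v^5 - 1.76*v^4 + 6.87*v^3 - 6.8*v^2 + 1.9*v + 6.89
(4) = 4.8594*o^6 - 4.5657*o^5 + 1.0146*o^4 - 1.2193*o^3 - 3.1417*o^2 + 0.3115*o + 0.7031
(5) = 4.14*w^2 + 1.16*w + 5.67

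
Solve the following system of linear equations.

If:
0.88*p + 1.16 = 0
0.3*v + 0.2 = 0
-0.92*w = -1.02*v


Then:
p = -1.32
v = -0.67
w = -0.74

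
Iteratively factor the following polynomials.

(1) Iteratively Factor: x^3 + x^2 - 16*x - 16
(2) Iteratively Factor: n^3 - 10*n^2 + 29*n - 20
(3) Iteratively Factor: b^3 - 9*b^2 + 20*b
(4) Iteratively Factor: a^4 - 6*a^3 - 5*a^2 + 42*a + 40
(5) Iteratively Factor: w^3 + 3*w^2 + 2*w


(1) = (x - 4)*(x^2 + 5*x + 4) = (x - 4)*(x + 1)*(x + 4)
(2) = (n - 4)*(n^2 - 6*n + 5) = (n - 5)*(n - 4)*(n - 1)
(3) = (b)*(b^2 - 9*b + 20) = b*(b - 4)*(b - 5)
(4) = (a + 1)*(a^3 - 7*a^2 + 2*a + 40) = (a - 5)*(a + 1)*(a^2 - 2*a - 8) = (a - 5)*(a - 4)*(a + 1)*(a + 2)
(5) = (w + 2)*(w^2 + w) = (w + 1)*(w + 2)*(w)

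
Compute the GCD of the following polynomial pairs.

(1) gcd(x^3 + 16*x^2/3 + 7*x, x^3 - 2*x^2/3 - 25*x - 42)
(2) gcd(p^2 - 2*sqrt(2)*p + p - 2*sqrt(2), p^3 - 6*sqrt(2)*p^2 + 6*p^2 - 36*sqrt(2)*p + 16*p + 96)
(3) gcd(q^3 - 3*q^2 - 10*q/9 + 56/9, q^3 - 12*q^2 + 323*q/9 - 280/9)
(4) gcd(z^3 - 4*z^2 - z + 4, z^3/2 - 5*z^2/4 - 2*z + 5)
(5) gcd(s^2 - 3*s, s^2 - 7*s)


(1) = x^2 + 16*x/3 + 7
(2) = p - 2*sqrt(2)
(3) = q - 7/3
(4) = 1
(5) = gcd(s*(s - 3), s*(s - 7)) = s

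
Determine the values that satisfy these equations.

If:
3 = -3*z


Then:
z = -1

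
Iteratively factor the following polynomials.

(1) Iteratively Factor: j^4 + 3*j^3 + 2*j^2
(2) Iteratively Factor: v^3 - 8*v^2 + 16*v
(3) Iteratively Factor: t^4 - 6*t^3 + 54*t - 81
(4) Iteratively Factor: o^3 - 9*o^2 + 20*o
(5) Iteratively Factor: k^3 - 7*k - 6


(1) = (j + 2)*(j^3 + j^2) = j*(j + 2)*(j^2 + j) = j^2*(j + 2)*(j + 1)
(2) = (v - 4)*(v^2 - 4*v) = v*(v - 4)*(v - 4)
(3) = (t - 3)*(t^3 - 3*t^2 - 9*t + 27) = (t - 3)^2*(t^2 - 9) = (t - 3)^3*(t + 3)
(4) = (o)*(o^2 - 9*o + 20) = o*(o - 4)*(o - 5)
(5) = (k - 3)*(k^2 + 3*k + 2) = (k - 3)*(k + 2)*(k + 1)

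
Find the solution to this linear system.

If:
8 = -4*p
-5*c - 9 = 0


Then:
c = -9/5
p = -2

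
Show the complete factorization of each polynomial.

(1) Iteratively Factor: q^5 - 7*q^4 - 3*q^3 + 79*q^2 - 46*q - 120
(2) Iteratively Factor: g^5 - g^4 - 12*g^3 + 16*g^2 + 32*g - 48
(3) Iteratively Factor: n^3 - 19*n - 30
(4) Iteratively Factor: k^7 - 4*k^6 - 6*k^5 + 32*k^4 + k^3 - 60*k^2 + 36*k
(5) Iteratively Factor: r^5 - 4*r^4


(1) = (q + 1)*(q^4 - 8*q^3 + 5*q^2 + 74*q - 120) = (q - 4)*(q + 1)*(q^3 - 4*q^2 - 11*q + 30) = (q - 4)*(q + 1)*(q + 3)*(q^2 - 7*q + 10) = (q - 4)*(q - 2)*(q + 1)*(q + 3)*(q - 5)
(2) = (g - 2)*(g^4 + g^3 - 10*g^2 - 4*g + 24) = (g - 2)*(g + 2)*(g^3 - g^2 - 8*g + 12) = (g - 2)^2*(g + 2)*(g^2 + g - 6) = (g - 2)^3*(g + 2)*(g + 3)
(3) = (n + 2)*(n^2 - 2*n - 15) = (n + 2)*(n + 3)*(n - 5)
(4) = (k - 1)*(k^6 - 3*k^5 - 9*k^4 + 23*k^3 + 24*k^2 - 36*k) = (k - 3)*(k - 1)*(k^5 - 9*k^3 - 4*k^2 + 12*k) = (k - 3)*(k - 1)*(k + 2)*(k^4 - 2*k^3 - 5*k^2 + 6*k) = (k - 3)*(k - 1)*(k + 2)^2*(k^3 - 4*k^2 + 3*k) = k*(k - 3)*(k - 1)*(k + 2)^2*(k^2 - 4*k + 3) = k*(k - 3)*(k - 1)^2*(k + 2)^2*(k - 3)
(5) = (r)*(r^4 - 4*r^3) = r^2*(r^3 - 4*r^2) = r^2*(r - 4)*(r^2) = r^3*(r - 4)*(r)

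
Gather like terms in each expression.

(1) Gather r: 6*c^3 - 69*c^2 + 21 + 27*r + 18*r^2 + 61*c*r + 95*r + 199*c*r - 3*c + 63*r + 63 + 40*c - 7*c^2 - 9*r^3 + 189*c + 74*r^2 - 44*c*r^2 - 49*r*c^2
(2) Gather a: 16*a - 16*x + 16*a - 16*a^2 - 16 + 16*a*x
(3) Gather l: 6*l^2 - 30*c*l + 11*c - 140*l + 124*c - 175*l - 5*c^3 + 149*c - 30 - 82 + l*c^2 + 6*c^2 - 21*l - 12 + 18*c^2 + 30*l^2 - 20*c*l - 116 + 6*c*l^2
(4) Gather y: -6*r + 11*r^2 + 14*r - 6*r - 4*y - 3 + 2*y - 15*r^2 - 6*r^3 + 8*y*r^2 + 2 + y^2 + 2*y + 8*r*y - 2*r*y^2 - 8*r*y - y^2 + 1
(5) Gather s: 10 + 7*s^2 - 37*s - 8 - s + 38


(1) = 6*c^3 - 76*c^2 + 226*c - 9*r^3 + r^2*(92 - 44*c) + r*(-49*c^2 + 260*c + 185) + 84
(2) = -16*a^2 + a*(16*x + 32) - 16*x - 16
(3) = -5*c^3 + 24*c^2 + 284*c + l^2*(6*c + 36) + l*(c^2 - 50*c - 336) - 240
(4) = -6*r^3 + 8*r^2*y - 4*r^2 - 2*r*y^2 + 2*r
(5) = 7*s^2 - 38*s + 40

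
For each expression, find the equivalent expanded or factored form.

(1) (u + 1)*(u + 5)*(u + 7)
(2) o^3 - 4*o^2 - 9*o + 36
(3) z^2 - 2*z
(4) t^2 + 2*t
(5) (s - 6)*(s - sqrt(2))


(1) = u^3 + 13*u^2 + 47*u + 35
(2) = (o - 4)*(o - 3)*(o + 3)
(3) = z*(z - 2)
(4) = t*(t + 2)
(5) = s^2 - 6*s - sqrt(2)*s + 6*sqrt(2)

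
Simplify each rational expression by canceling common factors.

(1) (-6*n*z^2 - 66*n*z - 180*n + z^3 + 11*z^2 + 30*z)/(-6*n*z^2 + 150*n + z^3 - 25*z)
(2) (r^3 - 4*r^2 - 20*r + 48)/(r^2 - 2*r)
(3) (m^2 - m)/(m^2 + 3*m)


(1) = (z + 6)/(z - 5)
(2) = (r^2 - 2*r - 24)/r
(3) = (m - 1)/(m + 3)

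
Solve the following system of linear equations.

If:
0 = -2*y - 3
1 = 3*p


Then:
p = 1/3
y = -3/2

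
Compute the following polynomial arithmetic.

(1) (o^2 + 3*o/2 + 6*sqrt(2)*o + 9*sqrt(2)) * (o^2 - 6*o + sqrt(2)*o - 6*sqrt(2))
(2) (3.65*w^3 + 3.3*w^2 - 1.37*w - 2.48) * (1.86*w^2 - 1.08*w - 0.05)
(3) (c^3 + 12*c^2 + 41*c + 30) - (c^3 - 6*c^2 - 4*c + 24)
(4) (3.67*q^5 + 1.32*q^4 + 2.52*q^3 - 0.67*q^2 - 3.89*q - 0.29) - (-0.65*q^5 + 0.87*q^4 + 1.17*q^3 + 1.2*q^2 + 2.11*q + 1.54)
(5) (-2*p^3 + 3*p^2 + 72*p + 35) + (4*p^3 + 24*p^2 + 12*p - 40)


(1) = o^4 - 9*o^3/2 + 7*sqrt(2)*o^3 - 63*sqrt(2)*o^2/2 + 3*o^2 - 63*sqrt(2)*o - 54*o - 108
(2) = 6.789*w^5 + 2.196*w^4 - 6.2947*w^3 - 3.2982*w^2 + 2.7469*w + 0.124
(3) = 18*c^2 + 45*c + 6
(4) = 4.32*q^5 + 0.45*q^4 + 1.35*q^3 - 1.87*q^2 - 6.0*q - 1.83
(5) = 2*p^3 + 27*p^2 + 84*p - 5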